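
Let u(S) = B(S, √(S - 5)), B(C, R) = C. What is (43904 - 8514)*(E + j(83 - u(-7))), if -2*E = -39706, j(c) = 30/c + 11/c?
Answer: 6323524129/9 ≈ 7.0261e+8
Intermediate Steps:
u(S) = S
j(c) = 41/c
E = 19853 (E = -½*(-39706) = 19853)
(43904 - 8514)*(E + j(83 - u(-7))) = (43904 - 8514)*(19853 + 41/(83 - 1*(-7))) = 35390*(19853 + 41/(83 + 7)) = 35390*(19853 + 41/90) = 35390*(1786811/90) = 6323524129/9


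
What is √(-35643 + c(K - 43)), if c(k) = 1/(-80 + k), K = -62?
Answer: 2*I*√304970465/185 ≈ 188.79*I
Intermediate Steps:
√(-35643 + c(K - 43)) = √(-35643 + 1/(-80 + (-62 - 43))) = √(-35643 + 1/(-80 - 105)) = √(-35643 + 1/(-185)) = √(-35643 - 1/185) = √(-6593956/185) = 2*I*√304970465/185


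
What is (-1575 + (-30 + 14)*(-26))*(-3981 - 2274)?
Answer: 7249545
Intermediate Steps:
(-1575 + (-30 + 14)*(-26))*(-3981 - 2274) = (-1575 - 16*(-26))*(-6255) = (-1575 + 416)*(-6255) = -1159*(-6255) = 7249545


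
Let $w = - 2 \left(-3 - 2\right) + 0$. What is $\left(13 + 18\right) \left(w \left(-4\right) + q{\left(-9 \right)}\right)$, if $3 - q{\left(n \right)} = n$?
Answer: $-868$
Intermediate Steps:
$w = 10$ ($w = - 2 \left(-3 - 2\right) + 0 = \left(-2\right) \left(-5\right) + 0 = 10 + 0 = 10$)
$q{\left(n \right)} = 3 - n$
$\left(13 + 18\right) \left(w \left(-4\right) + q{\left(-9 \right)}\right) = \left(13 + 18\right) \left(10 \left(-4\right) + \left(3 - -9\right)\right) = 31 \left(-40 + \left(3 + 9\right)\right) = 31 \left(-40 + 12\right) = 31 \left(-28\right) = -868$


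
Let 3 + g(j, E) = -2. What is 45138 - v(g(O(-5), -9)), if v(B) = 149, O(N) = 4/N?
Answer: 44989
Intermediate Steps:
g(j, E) = -5 (g(j, E) = -3 - 2 = -5)
45138 - v(g(O(-5), -9)) = 45138 - 1*149 = 45138 - 149 = 44989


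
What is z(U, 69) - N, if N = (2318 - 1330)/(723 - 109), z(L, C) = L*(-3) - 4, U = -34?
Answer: 29592/307 ≈ 96.391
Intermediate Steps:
z(L, C) = -4 - 3*L (z(L, C) = -3*L - 4 = -4 - 3*L)
N = 494/307 (N = 988/614 = 988*(1/614) = 494/307 ≈ 1.6091)
z(U, 69) - N = (-4 - 3*(-34)) - 1*494/307 = (-4 + 102) - 494/307 = 98 - 494/307 = 29592/307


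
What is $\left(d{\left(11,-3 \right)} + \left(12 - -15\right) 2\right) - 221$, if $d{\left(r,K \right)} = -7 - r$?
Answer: $-185$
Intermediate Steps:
$\left(d{\left(11,-3 \right)} + \left(12 - -15\right) 2\right) - 221 = \left(\left(-7 - 11\right) + \left(12 - -15\right) 2\right) - 221 = \left(\left(-7 - 11\right) + \left(12 + 15\right) 2\right) - 221 = \left(-18 + 27 \cdot 2\right) - 221 = \left(-18 + 54\right) - 221 = 36 - 221 = -185$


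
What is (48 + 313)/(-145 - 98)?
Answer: -361/243 ≈ -1.4856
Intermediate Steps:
(48 + 313)/(-145 - 98) = 361/(-243) = 361*(-1/243) = -361/243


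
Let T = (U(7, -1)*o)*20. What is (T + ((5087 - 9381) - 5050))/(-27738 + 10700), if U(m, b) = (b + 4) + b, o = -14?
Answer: 4952/8519 ≈ 0.58129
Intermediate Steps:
U(m, b) = 4 + 2*b (U(m, b) = (4 + b) + b = 4 + 2*b)
T = -560 (T = ((4 + 2*(-1))*(-14))*20 = ((4 - 2)*(-14))*20 = (2*(-14))*20 = -28*20 = -560)
(T + ((5087 - 9381) - 5050))/(-27738 + 10700) = (-560 + ((5087 - 9381) - 5050))/(-27738 + 10700) = (-560 + (-4294 - 5050))/(-17038) = (-560 - 9344)*(-1/17038) = -9904*(-1/17038) = 4952/8519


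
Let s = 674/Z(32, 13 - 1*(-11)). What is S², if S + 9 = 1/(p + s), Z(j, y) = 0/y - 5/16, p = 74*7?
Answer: 5439210001/67141636 ≈ 81.011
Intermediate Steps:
p = 518
Z(j, y) = -5/16 (Z(j, y) = 0 - 5*1/16 = 0 - 5/16 = -5/16)
s = -10784/5 (s = 674/(-5/16) = 674*(-16/5) = -10784/5 ≈ -2156.8)
S = -73751/8194 (S = -9 + 1/(518 - 10784/5) = -9 + 1/(-8194/5) = -9 - 5/8194 = -73751/8194 ≈ -9.0006)
S² = (-73751/8194)² = 5439210001/67141636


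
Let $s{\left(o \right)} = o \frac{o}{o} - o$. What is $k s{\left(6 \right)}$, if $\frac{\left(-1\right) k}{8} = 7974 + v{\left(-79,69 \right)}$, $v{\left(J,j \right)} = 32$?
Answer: $0$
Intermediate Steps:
$k = -64048$ ($k = - 8 \left(7974 + 32\right) = \left(-8\right) 8006 = -64048$)
$s{\left(o \right)} = 0$ ($s{\left(o \right)} = o 1 - o = o - o = 0$)
$k s{\left(6 \right)} = \left(-64048\right) 0 = 0$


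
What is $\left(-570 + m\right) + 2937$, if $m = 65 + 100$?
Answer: $2532$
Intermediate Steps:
$m = 165$
$\left(-570 + m\right) + 2937 = \left(-570 + 165\right) + 2937 = -405 + 2937 = 2532$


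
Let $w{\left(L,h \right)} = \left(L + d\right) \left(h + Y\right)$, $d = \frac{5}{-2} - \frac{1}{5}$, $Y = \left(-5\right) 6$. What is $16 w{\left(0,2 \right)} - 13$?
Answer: $\frac{5983}{5} \approx 1196.6$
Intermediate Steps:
$Y = -30$
$d = - \frac{27}{10}$ ($d = 5 \left(- \frac{1}{2}\right) - \frac{1}{5} = - \frac{5}{2} - \frac{1}{5} = - \frac{27}{10} \approx -2.7$)
$w{\left(L,h \right)} = \left(-30 + h\right) \left(- \frac{27}{10} + L\right)$ ($w{\left(L,h \right)} = \left(L - \frac{27}{10}\right) \left(h - 30\right) = \left(- \frac{27}{10} + L\right) \left(-30 + h\right) = \left(-30 + h\right) \left(- \frac{27}{10} + L\right)$)
$16 w{\left(0,2 \right)} - 13 = 16 \left(81 - 0 - \frac{27}{5} + 0 \cdot 2\right) - 13 = 16 \left(81 + 0 - \frac{27}{5} + 0\right) - 13 = 16 \cdot \frac{378}{5} - 13 = \frac{6048}{5} - 13 = \frac{5983}{5}$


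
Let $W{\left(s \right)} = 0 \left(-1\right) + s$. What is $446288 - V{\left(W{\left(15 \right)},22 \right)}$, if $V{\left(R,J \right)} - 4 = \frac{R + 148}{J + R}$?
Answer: $\frac{16512345}{37} \approx 4.4628 \cdot 10^{5}$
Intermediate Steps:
$W{\left(s \right)} = s$ ($W{\left(s \right)} = 0 + s = s$)
$V{\left(R,J \right)} = 4 + \frac{148 + R}{J + R}$ ($V{\left(R,J \right)} = 4 + \frac{R + 148}{J + R} = 4 + \frac{148 + R}{J + R}$)
$446288 - V{\left(W{\left(15 \right)},22 \right)} = 446288 - \frac{148 + 4 \cdot 22 + 5 \cdot 15}{22 + 15} = 446288 - \frac{148 + 88 + 75}{37} = 446288 - \frac{1}{37} \cdot 311 = 446288 - \frac{311}{37} = \frac{16512345}{37}$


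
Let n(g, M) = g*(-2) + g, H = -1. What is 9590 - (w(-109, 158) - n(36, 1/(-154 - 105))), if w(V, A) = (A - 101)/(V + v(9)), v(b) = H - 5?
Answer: 1098767/115 ≈ 9554.5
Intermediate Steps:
v(b) = -6 (v(b) = -1 - 5 = -6)
w(V, A) = (-101 + A)/(-6 + V) (w(V, A) = (A - 101)/(V - 6) = (-101 + A)/(-6 + V))
n(g, M) = -g (n(g, M) = -2*g + g = -g)
9590 - (w(-109, 158) - n(36, 1/(-154 - 105))) = 9590 - ((-101 + 158)/(-6 - 109) - (-1)*36) = 9590 - (57/(-115) - 1*(-36)) = 9590 - (-1/115*57 + 36) = 9590 - (-57/115 + 36) = 9590 - 1*4083/115 = 9590 - 4083/115 = 1098767/115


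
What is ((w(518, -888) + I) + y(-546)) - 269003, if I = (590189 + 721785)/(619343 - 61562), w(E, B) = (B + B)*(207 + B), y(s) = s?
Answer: 524263578341/557781 ≈ 9.3991e+5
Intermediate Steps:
w(E, B) = 2*B*(207 + B) (w(E, B) = (2*B)*(207 + B) = 2*B*(207 + B))
I = 1311974/557781 ≈ 2.3521
((w(518, -888) + I) + y(-546)) - 269003 = ((2*(-888)*(207 - 888) + 1311974/557781) - 546) - 269003 = ((2*(-888)*(-681) + 1311974/557781) - 546) - 269003 = ((1209456 + 1311974/557781) - 546) - 269003 = (674612889110/557781 - 546) - 269003 = 674308340684/557781 - 269003 = 524263578341/557781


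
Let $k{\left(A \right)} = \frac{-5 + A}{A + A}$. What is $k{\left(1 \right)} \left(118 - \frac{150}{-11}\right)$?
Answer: $- \frac{2896}{11} \approx -263.27$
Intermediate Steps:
$k{\left(A \right)} = \frac{-5 + A}{2 A}$
$k{\left(1 \right)} \left(118 - \frac{150}{-11}\right) = \frac{-5 + 1}{2 \cdot 1} \left(118 - \frac{150}{-11}\right) = \frac{1}{2} \cdot 1 \left(-4\right) \left(118 - - \frac{150}{11}\right) = - 2 \left(118 + \frac{150}{11}\right) = \left(-2\right) \frac{1448}{11} = - \frac{2896}{11}$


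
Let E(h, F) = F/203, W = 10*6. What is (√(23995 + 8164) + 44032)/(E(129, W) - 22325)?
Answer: -8938496/4531915 - 203*√32159/4531915 ≈ -1.9804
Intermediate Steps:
W = 60
E(h, F) = F/203 (E(h, F) = F*(1/203) = F/203)
(√(23995 + 8164) + 44032)/(E(129, W) - 22325) = (√(23995 + 8164) + 44032)/((1/203)*60 - 22325) = (√32159 + 44032)/(60/203 - 22325) = (44032 + √32159)/(-4531915/203) = (44032 + √32159)*(-203/4531915) = -8938496/4531915 - 203*√32159/4531915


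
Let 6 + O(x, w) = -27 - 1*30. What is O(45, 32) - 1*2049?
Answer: -2112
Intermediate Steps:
O(x, w) = -63 (O(x, w) = -6 + (-27 - 1*30) = -6 + (-27 - 30) = -6 - 57 = -63)
O(45, 32) - 1*2049 = -63 - 1*2049 = -63 - 2049 = -2112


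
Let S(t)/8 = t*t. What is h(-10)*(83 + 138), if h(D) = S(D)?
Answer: 176800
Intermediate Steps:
S(t) = 8*t² (S(t) = 8*(t*t) = 8*t²)
h(D) = 8*D²
h(-10)*(83 + 138) = (8*(-10)²)*(83 + 138) = (8*100)*221 = 800*221 = 176800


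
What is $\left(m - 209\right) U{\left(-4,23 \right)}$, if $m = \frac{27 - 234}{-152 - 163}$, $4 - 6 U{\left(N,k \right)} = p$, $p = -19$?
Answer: $- \frac{83858}{105} \approx -798.65$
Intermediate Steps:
$U{\left(N,k \right)} = \frac{23}{6}$ ($U{\left(N,k \right)} = \frac{2}{3} - - \frac{19}{6} = \frac{2}{3} + \frac{19}{6} = \frac{23}{6}$)
$m = \frac{23}{35}$ ($m = - \frac{207}{-315} = \left(-207\right) \left(- \frac{1}{315}\right) = \frac{23}{35} \approx 0.65714$)
$\left(m - 209\right) U{\left(-4,23 \right)} = \left(\frac{23}{35} - 209\right) \frac{23}{6} = \left(- \frac{7292}{35}\right) \frac{23}{6} = - \frac{83858}{105}$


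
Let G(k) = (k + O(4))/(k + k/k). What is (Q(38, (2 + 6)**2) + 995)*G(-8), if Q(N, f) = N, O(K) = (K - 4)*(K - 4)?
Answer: 8264/7 ≈ 1180.6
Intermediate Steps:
O(K) = (-4 + K)**2 (O(K) = (-4 + K)*(-4 + K) = (-4 + K)**2)
G(k) = k/(1 + k) (G(k) = (k + (-4 + 4)**2)/(k + k/k) = (k + 0**2)/(k + 1) = (k + 0)/(1 + k) = k/(1 + k))
(Q(38, (2 + 6)**2) + 995)*G(-8) = (38 + 995)*(-8/(1 - 8)) = 1033*(-8/(-7)) = 1033*(-8*(-1/7)) = 1033*(8/7) = 8264/7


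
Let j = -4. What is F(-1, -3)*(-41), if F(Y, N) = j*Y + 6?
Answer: -410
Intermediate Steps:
F(Y, N) = 6 - 4*Y (F(Y, N) = -4*Y + 6 = 6 - 4*Y)
F(-1, -3)*(-41) = (6 - 4*(-1))*(-41) = (6 + 4)*(-41) = 10*(-41) = -410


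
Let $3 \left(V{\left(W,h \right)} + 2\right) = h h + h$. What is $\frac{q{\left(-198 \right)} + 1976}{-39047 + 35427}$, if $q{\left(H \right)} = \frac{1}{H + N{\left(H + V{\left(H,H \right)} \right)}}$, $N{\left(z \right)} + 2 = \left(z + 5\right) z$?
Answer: $- \frac{64795021533}{118703430136} \approx -0.54586$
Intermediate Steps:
$V{\left(W,h \right)} = -2 + \frac{h}{3} + \frac{h^{2}}{3}$ ($V{\left(W,h \right)} = -2 + \frac{h h + h}{3} = -2 + \frac{h^{2} + h}{3} = -2 + \frac{h + h^{2}}{3} = -2 + \left(\frac{h}{3} + \frac{h^{2}}{3}\right) = -2 + \frac{h}{3} + \frac{h^{2}}{3}$)
$N{\left(z \right)} = -2 + z \left(5 + z\right)$ ($N{\left(z \right)} = -2 + \left(z + 5\right) z = -2 + \left(5 + z\right) z = -2 + z \left(5 + z\right)$)
$q{\left(H \right)} = \frac{1}{-12 + \left(-2 + \frac{H^{2}}{3} + \frac{4 H}{3}\right)^{2} + \frac{5 H^{2}}{3} + \frac{23 H}{3}}$ ($q{\left(H \right)} = \frac{1}{H + \left(-2 + \left(H + \left(-2 + \frac{H}{3} + \frac{H^{2}}{3}\right)\right)^{2} + 5 \left(H + \left(-2 + \frac{H}{3} + \frac{H^{2}}{3}\right)\right)\right)} = \frac{1}{H + \left(-2 + \left(-2 + \frac{H^{2}}{3} + \frac{4 H}{3}\right)^{2} + 5 \left(-2 + \frac{H^{2}}{3} + \frac{4 H}{3}\right)\right)} = \frac{1}{H + \left(-2 + \left(-2 + \frac{H^{2}}{3} + \frac{4 H}{3}\right)^{2} + \left(-10 + \frac{5 H^{2}}{3} + \frac{20 H}{3}\right)\right)} = \frac{1}{H + \left(-12 + \left(-2 + \frac{H^{2}}{3} + \frac{4 H}{3}\right)^{2} + \frac{5 H^{2}}{3} + \frac{20 H}{3}\right)} = \frac{1}{-12 + \left(-2 + \frac{H^{2}}{3} + \frac{4 H}{3}\right)^{2} + \frac{5 H^{2}}{3} + \frac{23 H}{3}}$)
$\frac{q{\left(-198 \right)} + 1976}{-39047 + 35427} = \frac{\frac{9}{-72 + \left(-198\right)^{4} + 8 \left(-198\right)^{3} + 19 \left(-198\right)^{2} + 21 \left(-198\right)} + 1976}{-39047 + 35427} = \frac{\frac{9}{-72 + 1536953616 + 8 \left(-7762392\right) + 19 \cdot 39204 - 4158} + 1976}{-3620} = \left(\frac{9}{-72 + 1536953616 - 62099136 + 744876 - 4158} + 1976\right) \left(- \frac{1}{3620}\right) = \left(\frac{9}{1475595126} + 1976\right) \left(- \frac{1}{3620}\right) = \left(9 \cdot \frac{1}{1475595126} + 1976\right) \left(- \frac{1}{3620}\right) = \left(\frac{1}{163955014} + 1976\right) \left(- \frac{1}{3620}\right) = \frac{323975107665}{163955014} \left(- \frac{1}{3620}\right) = - \frac{64795021533}{118703430136}$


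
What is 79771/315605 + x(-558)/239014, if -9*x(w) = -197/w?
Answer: 95751327283283/378829615646340 ≈ 0.25276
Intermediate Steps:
x(w) = 197/(9*w) (x(w) = -(-197)/(9*w) = 197/(9*w))
79771/315605 + x(-558)/239014 = 79771/315605 + ((197/9)/(-558))/239014 = 79771*(1/315605) + ((197/9)*(-1/558))*(1/239014) = 79771/315605 - 197/5022*1/239014 = 79771/315605 - 197/1200328308 = 95751327283283/378829615646340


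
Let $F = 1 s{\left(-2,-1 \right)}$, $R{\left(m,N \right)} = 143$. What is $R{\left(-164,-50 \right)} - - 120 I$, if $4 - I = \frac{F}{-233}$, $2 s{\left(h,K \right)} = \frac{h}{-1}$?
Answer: $\frac{145279}{233} \approx 623.51$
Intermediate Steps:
$s{\left(h,K \right)} = - \frac{h}{2}$ ($s{\left(h,K \right)} = \frac{h \frac{1}{-1}}{2} = \frac{h \left(-1\right)}{2} = \frac{\left(-1\right) h}{2} = - \frac{h}{2}$)
$F = 1$ ($F = 1 \left(\left(- \frac{1}{2}\right) \left(-2\right)\right) = 1 \cdot 1 = 1$)
$I = \frac{933}{233}$ ($I = 4 - 1 \frac{1}{-233} = 4 - 1 \left(- \frac{1}{233}\right) = 4 - - \frac{1}{233} = 4 + \frac{1}{233} = \frac{933}{233} \approx 4.0043$)
$R{\left(-164,-50 \right)} - - 120 I = 143 - \left(-120\right) \frac{933}{233} = 143 - - \frac{111960}{233} = 143 + \frac{111960}{233} = \frac{145279}{233}$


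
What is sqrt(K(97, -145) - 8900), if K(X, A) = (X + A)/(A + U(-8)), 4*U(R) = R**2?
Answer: 2*I*sqrt(4113853)/43 ≈ 94.338*I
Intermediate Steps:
U(R) = R**2/4
K(X, A) = (A + X)/(16 + A) (K(X, A) = (X + A)/(A + (1/4)*(-8)**2) = (A + X)/(A + (1/4)*64) = (A + X)/(A + 16) = (A + X)/(16 + A))
sqrt(K(97, -145) - 8900) = sqrt((-145 + 97)/(16 - 145) - 8900) = sqrt(-48/(-129) - 8900) = sqrt(-1/129*(-48) - 8900) = sqrt(16/43 - 8900) = sqrt(-382684/43) = 2*I*sqrt(4113853)/43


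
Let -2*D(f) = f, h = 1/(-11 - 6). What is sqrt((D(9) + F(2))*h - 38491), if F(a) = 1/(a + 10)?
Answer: 19*I*sqrt(1109301)/102 ≈ 196.19*I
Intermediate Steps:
h = -1/17 (h = 1/(-17) = -1/17 ≈ -0.058824)
F(a) = 1/(10 + a)
D(f) = -f/2
sqrt((D(9) + F(2))*h - 38491) = sqrt((-1/2*9 + 1/(10 + 2))*(-1/17) - 38491) = sqrt((-9/2 + 1/12)*(-1/17) - 38491) = sqrt(-53/12*(-1/17) - 38491) = sqrt(53/204 - 38491) = sqrt(-7852111/204) = 19*I*sqrt(1109301)/102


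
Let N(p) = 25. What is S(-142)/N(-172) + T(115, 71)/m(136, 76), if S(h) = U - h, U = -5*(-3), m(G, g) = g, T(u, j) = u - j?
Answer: 3258/475 ≈ 6.8589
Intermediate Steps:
U = 15
S(h) = 15 - h
S(-142)/N(-172) + T(115, 71)/m(136, 76) = (15 - 1*(-142))/25 + (115 - 1*71)/76 = (15 + 142)*(1/25) + (115 - 71)*(1/76) = 157*(1/25) + 44*(1/76) = 157/25 + 11/19 = 3258/475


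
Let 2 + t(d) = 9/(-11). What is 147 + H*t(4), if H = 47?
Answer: 160/11 ≈ 14.545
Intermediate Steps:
t(d) = -31/11 (t(d) = -2 + 9/(-11) = -2 + 9*(-1/11) = -2 - 9/11 = -31/11)
147 + H*t(4) = 147 + 47*(-31/11) = 147 - 1457/11 = 160/11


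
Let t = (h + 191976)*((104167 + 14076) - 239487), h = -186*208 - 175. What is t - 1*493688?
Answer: -18564526260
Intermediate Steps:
h = -38863 (h = -38688 - 175 = -38863)
t = -18564032572 (t = (-38863 + 191976)*((104167 + 14076) - 239487) = 153113*(118243 - 239487) = 153113*(-121244) = -18564032572)
t - 1*493688 = -18564032572 - 1*493688 = -18564032572 - 493688 = -18564526260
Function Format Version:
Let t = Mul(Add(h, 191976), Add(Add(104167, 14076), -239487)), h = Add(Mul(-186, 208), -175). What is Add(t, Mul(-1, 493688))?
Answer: -18564526260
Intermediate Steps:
h = -38863 (h = Add(-38688, -175) = -38863)
t = -18564032572 (t = Mul(Add(-38863, 191976), Add(Add(104167, 14076), -239487)) = Mul(153113, Add(118243, -239487)) = Mul(153113, -121244) = -18564032572)
Add(t, Mul(-1, 493688)) = Add(-18564032572, Mul(-1, 493688)) = Add(-18564032572, -493688) = -18564526260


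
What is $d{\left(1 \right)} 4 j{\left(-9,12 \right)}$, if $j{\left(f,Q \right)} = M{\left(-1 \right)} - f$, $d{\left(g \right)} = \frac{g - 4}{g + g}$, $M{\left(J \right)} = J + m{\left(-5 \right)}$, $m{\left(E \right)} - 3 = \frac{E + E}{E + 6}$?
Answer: $-6$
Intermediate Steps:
$m{\left(E \right)} = 3 + \frac{2 E}{6 + E}$ ($m{\left(E \right)} = 3 + \frac{E + E}{E + 6} = 3 + \frac{2 E}{6 + E}$)
$M{\left(J \right)} = -7 + J$ ($M{\left(J \right)} = J + \frac{18 + 5 \left(-5\right)}{6 - 5} = J + \frac{18 - 25}{1} = J + 1 \left(-7\right) = J - 7 = -7 + J$)
$d{\left(g \right)} = \frac{-4 + g}{2 g}$
$j{\left(f,Q \right)} = -8 - f$ ($j{\left(f,Q \right)} = \left(-7 - 1\right) - f = -8 - f$)
$d{\left(1 \right)} 4 j{\left(-9,12 \right)} = \frac{-4 + 1}{2 \cdot 1} \cdot 4 \left(-8 - -9\right) = \frac{1}{2} \cdot 1 \left(-3\right) 4 \left(-8 + 9\right) = \left(- \frac{3}{2}\right) 4 \cdot 1 = \left(-6\right) 1 = -6$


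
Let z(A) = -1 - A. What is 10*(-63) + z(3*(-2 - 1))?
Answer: -622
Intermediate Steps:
10*(-63) + z(3*(-2 - 1)) = 10*(-63) + (-1 - 3*(-2 - 1)) = -630 + (-1 - 3*(-3)) = -630 + (-1 - 1*(-9)) = -630 + (-1 + 9) = -630 + 8 = -622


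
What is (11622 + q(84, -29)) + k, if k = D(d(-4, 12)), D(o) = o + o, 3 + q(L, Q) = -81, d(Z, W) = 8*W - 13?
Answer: 11704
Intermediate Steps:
d(Z, W) = -13 + 8*W
q(L, Q) = -84 (q(L, Q) = -3 - 81 = -84)
D(o) = 2*o
k = 166 (k = 2*(-13 + 8*12) = 2*(-13 + 96) = 2*83 = 166)
(11622 + q(84, -29)) + k = (11622 - 84) + 166 = 11538 + 166 = 11704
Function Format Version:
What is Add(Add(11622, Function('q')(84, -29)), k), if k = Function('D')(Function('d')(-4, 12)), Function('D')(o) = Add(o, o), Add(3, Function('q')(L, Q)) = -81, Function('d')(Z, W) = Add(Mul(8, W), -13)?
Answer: 11704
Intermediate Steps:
Function('d')(Z, W) = Add(-13, Mul(8, W))
Function('q')(L, Q) = -84 (Function('q')(L, Q) = Add(-3, -81) = -84)
Function('D')(o) = Mul(2, o)
k = 166 (k = Mul(2, Add(-13, Mul(8, 12))) = Mul(2, Add(-13, 96)) = Mul(2, 83) = 166)
Add(Add(11622, Function('q')(84, -29)), k) = Add(Add(11622, -84), 166) = Add(11538, 166) = 11704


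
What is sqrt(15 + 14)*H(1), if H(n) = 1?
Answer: sqrt(29) ≈ 5.3852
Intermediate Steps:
sqrt(15 + 14)*H(1) = sqrt(15 + 14)*1 = sqrt(29)*1 = sqrt(29)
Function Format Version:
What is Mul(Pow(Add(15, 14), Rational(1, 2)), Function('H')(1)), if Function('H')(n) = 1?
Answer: Pow(29, Rational(1, 2)) ≈ 5.3852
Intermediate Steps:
Mul(Pow(Add(15, 14), Rational(1, 2)), Function('H')(1)) = Mul(Pow(Add(15, 14), Rational(1, 2)), 1) = Mul(Pow(29, Rational(1, 2)), 1) = Pow(29, Rational(1, 2))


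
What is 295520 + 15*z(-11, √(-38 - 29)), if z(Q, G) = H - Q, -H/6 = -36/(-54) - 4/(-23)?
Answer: 6799015/23 ≈ 2.9561e+5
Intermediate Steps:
H = -116/23 (H = -6*(-36/(-54) - 4/(-23)) = -6*(-36*(-1/54) - 4*(-1/23)) = -6*(⅔ + 4/23) = -6*58/69 = -116/23 ≈ -5.0435)
z(Q, G) = -116/23 - Q
295520 + 15*z(-11, √(-38 - 29)) = 295520 + 15*(-116/23 - 1*(-11)) = 295520 + 15*(-116/23 + 11) = 295520 + 15*(137/23) = 295520 + 2055/23 = 6799015/23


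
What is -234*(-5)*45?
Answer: 52650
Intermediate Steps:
-234*(-5)*45 = -39*(-30)*45 = 1170*45 = 52650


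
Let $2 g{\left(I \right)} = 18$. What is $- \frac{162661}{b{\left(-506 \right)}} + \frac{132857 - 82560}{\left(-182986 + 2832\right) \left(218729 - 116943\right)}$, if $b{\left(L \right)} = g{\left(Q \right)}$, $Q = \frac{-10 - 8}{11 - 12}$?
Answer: $- \frac{229441536697289}{12694953492} \approx -18073.0$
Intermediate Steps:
$Q = 18$ ($Q = - \frac{18}{-1} = \left(-18\right) \left(-1\right) = 18$)
$g{\left(I \right)} = 9$ ($g{\left(I \right)} = \frac{1}{2} \cdot 18 = 9$)
$b{\left(L \right)} = 9$
$- \frac{162661}{b{\left(-506 \right)}} + \frac{132857 - 82560}{\left(-182986 + 2832\right) \left(218729 - 116943\right)} = - \frac{162661}{9} + \frac{132857 - 82560}{\left(-182986 + 2832\right) \left(218729 - 116943\right)} = \left(-162661\right) \frac{1}{9} + \frac{50297}{\left(-180154\right) 101786} = - \frac{162661}{9} + \frac{50297}{-18337155044} = - \frac{162661}{9} + 50297 \left(- \frac{1}{18337155044}\right) = - \frac{162661}{9} - \frac{3869}{1410550388} = - \frac{229441536697289}{12694953492}$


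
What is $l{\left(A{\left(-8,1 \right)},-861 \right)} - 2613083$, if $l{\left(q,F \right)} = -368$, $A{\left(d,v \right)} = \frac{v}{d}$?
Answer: $-2613451$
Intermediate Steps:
$l{\left(A{\left(-8,1 \right)},-861 \right)} - 2613083 = -368 - 2613083 = -2613451$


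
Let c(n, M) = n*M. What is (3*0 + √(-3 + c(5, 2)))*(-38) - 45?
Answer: -45 - 38*√7 ≈ -145.54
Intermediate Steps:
c(n, M) = M*n
(3*0 + √(-3 + c(5, 2)))*(-38) - 45 = (3*0 + √(-3 + 2*5))*(-38) - 45 = (0 + √(-3 + 10))*(-38) - 45 = (0 + √7)*(-38) - 45 = √7*(-38) - 45 = -38*√7 - 45 = -45 - 38*√7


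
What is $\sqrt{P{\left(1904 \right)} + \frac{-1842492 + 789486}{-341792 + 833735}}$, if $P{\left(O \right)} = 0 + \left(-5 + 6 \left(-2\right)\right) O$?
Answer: $\frac{i \sqrt{870425579967810}}{163981} \approx 179.92 i$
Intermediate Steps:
$P{\left(O \right)} = - 17 O$ ($P{\left(O \right)} = 0 + \left(-5 - 12\right) O = 0 - 17 O = - 17 O$)
$\sqrt{P{\left(1904 \right)} + \frac{-1842492 + 789486}{-341792 + 833735}} = \sqrt{\left(-17\right) 1904 + \frac{-1842492 + 789486}{-341792 + 833735}} = \sqrt{-32368 - \frac{1053006}{491943}} = \sqrt{-32368 - \frac{351002}{163981}} = \sqrt{- \frac{5308088010}{163981}} = \frac{i \sqrt{870425579967810}}{163981}$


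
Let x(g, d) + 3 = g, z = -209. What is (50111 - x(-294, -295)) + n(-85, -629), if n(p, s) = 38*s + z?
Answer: 26297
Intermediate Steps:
x(g, d) = -3 + g
n(p, s) = -209 + 38*s (n(p, s) = 38*s - 209 = -209 + 38*s)
(50111 - x(-294, -295)) + n(-85, -629) = (50111 - (-3 - 294)) + (-209 + 38*(-629)) = (50111 - 1*(-297)) + (-209 - 23902) = (50111 + 297) - 24111 = 50408 - 24111 = 26297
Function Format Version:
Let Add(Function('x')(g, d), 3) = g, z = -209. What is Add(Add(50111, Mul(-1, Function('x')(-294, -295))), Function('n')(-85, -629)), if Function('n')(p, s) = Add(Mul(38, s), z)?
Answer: 26297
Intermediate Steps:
Function('x')(g, d) = Add(-3, g)
Function('n')(p, s) = Add(-209, Mul(38, s)) (Function('n')(p, s) = Add(Mul(38, s), -209) = Add(-209, Mul(38, s)))
Add(Add(50111, Mul(-1, Function('x')(-294, -295))), Function('n')(-85, -629)) = Add(Add(50111, Mul(-1, Add(-3, -294))), Add(-209, Mul(38, -629))) = Add(Add(50111, Mul(-1, -297)), Add(-209, -23902)) = Add(Add(50111, 297), -24111) = Add(50408, -24111) = 26297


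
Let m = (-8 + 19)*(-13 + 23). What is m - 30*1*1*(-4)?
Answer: 230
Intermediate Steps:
m = 110 (m = 11*10 = 110)
m - 30*1*1*(-4) = 110 - 30*1*1*(-4) = 110 - 30*(-4) = 110 + 120 = 230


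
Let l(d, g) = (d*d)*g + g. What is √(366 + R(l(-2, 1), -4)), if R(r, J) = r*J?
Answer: √346 ≈ 18.601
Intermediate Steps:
l(d, g) = g + g*d² (l(d, g) = d²*g + g = g*d² + g = g + g*d²)
R(r, J) = J*r
√(366 + R(l(-2, 1), -4)) = √(366 - 4*(1 + (-2)²)) = √(366 - 4*(1 + 4)) = √(366 - 4*5) = √(366 - 20) = √346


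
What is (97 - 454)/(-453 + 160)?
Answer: 357/293 ≈ 1.2184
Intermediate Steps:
(97 - 454)/(-453 + 160) = -357/(-293) = -357*(-1/293) = 357/293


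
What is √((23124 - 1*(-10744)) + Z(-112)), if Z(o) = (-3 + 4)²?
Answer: √33869 ≈ 184.04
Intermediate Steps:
Z(o) = 1 (Z(o) = 1² = 1)
√((23124 - 1*(-10744)) + Z(-112)) = √((23124 - 1*(-10744)) + 1) = √((23124 + 10744) + 1) = √(33868 + 1) = √33869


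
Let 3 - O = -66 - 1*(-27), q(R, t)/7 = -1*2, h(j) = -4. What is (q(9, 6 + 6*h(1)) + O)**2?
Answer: 784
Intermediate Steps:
q(R, t) = -14 (q(R, t) = 7*(-1*2) = 7*(-2) = -14)
O = 42 (O = 3 - (-66 - 1*(-27)) = 3 - (-66 + 27) = 3 - 1*(-39) = 3 + 39 = 42)
(q(9, 6 + 6*h(1)) + O)**2 = (-14 + 42)**2 = 28**2 = 784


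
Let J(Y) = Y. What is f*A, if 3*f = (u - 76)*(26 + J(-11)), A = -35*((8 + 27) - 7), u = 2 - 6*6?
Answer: 539000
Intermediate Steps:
u = -34 (u = 2 - 36 = -34)
A = -980 (A = -35*(35 - 7) = -35*28 = -980)
f = -550 (f = ((-34 - 76)*(26 - 11))/3 = (-110*15)/3 = (1/3)*(-1650) = -550)
f*A = -550*(-980) = 539000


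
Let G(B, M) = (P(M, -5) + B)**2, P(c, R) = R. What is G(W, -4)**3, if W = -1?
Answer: 46656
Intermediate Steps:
G(B, M) = (-5 + B)**2
G(W, -4)**3 = ((-5 - 1)**2)**3 = ((-6)**2)**3 = 36**3 = 46656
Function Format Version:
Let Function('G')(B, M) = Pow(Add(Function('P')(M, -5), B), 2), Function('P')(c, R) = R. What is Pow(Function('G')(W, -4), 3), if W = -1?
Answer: 46656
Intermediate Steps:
Function('G')(B, M) = Pow(Add(-5, B), 2)
Pow(Function('G')(W, -4), 3) = Pow(Pow(Add(-5, -1), 2), 3) = Pow(Pow(-6, 2), 3) = Pow(36, 3) = 46656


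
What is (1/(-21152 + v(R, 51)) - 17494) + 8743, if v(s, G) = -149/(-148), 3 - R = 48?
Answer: -27393666745/3130347 ≈ -8751.0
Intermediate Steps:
R = -45 (R = 3 - 1*48 = 3 - 48 = -45)
v(s, G) = 149/148 (v(s, G) = -149*(-1/148) = 149/148)
(1/(-21152 + v(R, 51)) - 17494) + 8743 = (1/(-21152 + 149/148) - 17494) + 8743 = (1/(-3130347/148) - 17494) + 8743 = (-148/3130347 - 17494) + 8743 = -54762290566/3130347 + 8743 = -27393666745/3130347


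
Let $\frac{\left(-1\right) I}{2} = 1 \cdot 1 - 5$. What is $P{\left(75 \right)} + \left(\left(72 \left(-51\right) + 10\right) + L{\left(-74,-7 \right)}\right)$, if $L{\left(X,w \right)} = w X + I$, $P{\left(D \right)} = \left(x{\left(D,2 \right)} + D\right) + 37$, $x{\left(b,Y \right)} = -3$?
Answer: $-3027$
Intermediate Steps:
$I = 8$ ($I = - 2 \left(1 \cdot 1 - 5\right) = - 2 \left(1 - 5\right) = \left(-2\right) \left(-4\right) = 8$)
$P{\left(D \right)} = 34 + D$ ($P{\left(D \right)} = \left(-3 + D\right) + 37 = 34 + D$)
$L{\left(X,w \right)} = 8 + X w$ ($L{\left(X,w \right)} = w X + 8 = X w + 8 = 8 + X w$)
$P{\left(75 \right)} + \left(\left(72 \left(-51\right) + 10\right) + L{\left(-74,-7 \right)}\right) = \left(34 + 75\right) + \left(\left(72 \left(-51\right) + 10\right) + \left(8 - -518\right)\right) = 109 + \left(\left(-3672 + 10\right) + \left(8 + 518\right)\right) = 109 + \left(-3662 + 526\right) = 109 - 3136 = -3027$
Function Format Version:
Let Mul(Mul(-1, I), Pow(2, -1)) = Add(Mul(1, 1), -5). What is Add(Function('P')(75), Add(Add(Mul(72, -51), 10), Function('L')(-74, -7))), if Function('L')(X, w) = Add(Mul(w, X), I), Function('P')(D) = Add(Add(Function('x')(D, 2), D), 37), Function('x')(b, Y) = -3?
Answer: -3027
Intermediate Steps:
I = 8 (I = Mul(-2, Add(Mul(1, 1), -5)) = Mul(-2, Add(1, -5)) = Mul(-2, -4) = 8)
Function('P')(D) = Add(34, D) (Function('P')(D) = Add(Add(-3, D), 37) = Add(34, D))
Function('L')(X, w) = Add(8, Mul(X, w)) (Function('L')(X, w) = Add(Mul(w, X), 8) = Add(Mul(X, w), 8) = Add(8, Mul(X, w)))
Add(Function('P')(75), Add(Add(Mul(72, -51), 10), Function('L')(-74, -7))) = Add(Add(34, 75), Add(Add(Mul(72, -51), 10), Add(8, Mul(-74, -7)))) = Add(109, Add(Add(-3672, 10), Add(8, 518))) = Add(109, Add(-3662, 526)) = Add(109, -3136) = -3027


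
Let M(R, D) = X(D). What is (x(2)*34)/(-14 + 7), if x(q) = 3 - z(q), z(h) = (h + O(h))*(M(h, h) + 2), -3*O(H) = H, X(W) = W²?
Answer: 170/7 ≈ 24.286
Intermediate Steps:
M(R, D) = D²
O(H) = -H/3
z(h) = 2*h*(2 + h²)/3 (z(h) = (h - h/3)*(h² + 2) = (2*h/3)*(2 + h²) = 2*h*(2 + h²)/3)
x(q) = 3 - 2*q*(2 + q²)/3
(x(2)*34)/(-14 + 7) = ((3 - 4/3*2 - ⅔*2³)*34)/(-14 + 7) = ((3 - 8/3 - ⅔*8)*34)/(-7) = ((3 - 8/3 - 16/3)*34)*(-⅐) = -5*34*(-⅐) = -170*(-⅐) = 170/7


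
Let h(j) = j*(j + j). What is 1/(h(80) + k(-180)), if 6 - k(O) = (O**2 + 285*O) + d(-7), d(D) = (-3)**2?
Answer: 1/31697 ≈ 3.1549e-5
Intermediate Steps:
h(j) = 2*j**2 (h(j) = j*(2*j) = 2*j**2)
d(D) = 9
k(O) = -3 - O**2 - 285*O (k(O) = 6 - ((O**2 + 285*O) + 9) = 6 - (9 + O**2 + 285*O) = 6 + (-9 - O**2 - 285*O) = -3 - O**2 - 285*O)
1/(h(80) + k(-180)) = 1/(2*80**2 + (-3 - 1*(-180)**2 - 285*(-180))) = 1/(2*6400 + (-3 - 1*32400 + 51300)) = 1/(12800 + (-3 - 32400 + 51300)) = 1/(12800 + 18897) = 1/31697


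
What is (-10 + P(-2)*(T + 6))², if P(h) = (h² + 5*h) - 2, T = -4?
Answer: 676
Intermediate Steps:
P(h) = -2 + h² + 5*h
(-10 + P(-2)*(T + 6))² = (-10 + (-2 + (-2)² + 5*(-2))*(-4 + 6))² = (-10 + (-2 + 4 - 10)*2)² = (-10 - 8*2)² = (-10 - 16)² = (-26)² = 676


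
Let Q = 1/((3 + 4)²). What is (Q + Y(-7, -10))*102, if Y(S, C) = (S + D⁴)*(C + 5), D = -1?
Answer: 150042/49 ≈ 3062.1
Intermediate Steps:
Q = 1/49 (Q = 1/(7²) = 1/49 ≈ 0.020408)
Y(S, C) = (1 + S)*(5 + C) (Y(S, C) = (S + (-1)⁴)*(C + 5) = (S + 1)*(5 + C) = (1 + S)*(5 + C))
(Q + Y(-7, -10))*102 = (1/49 + (5 - 10 + 5*(-7) - 10*(-7)))*102 = (1/49 + (5 - 10 - 35 + 70))*102 = (1/49 + 30)*102 = (1471/49)*102 = 150042/49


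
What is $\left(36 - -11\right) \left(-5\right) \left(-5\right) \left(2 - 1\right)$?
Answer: $1175$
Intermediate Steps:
$\left(36 - -11\right) \left(-5\right) \left(-5\right) \left(2 - 1\right) = \left(36 + 11\right) 25 \left(2 - 1\right) = 47 \cdot 25 \cdot 1 = 47 \cdot 25 = 1175$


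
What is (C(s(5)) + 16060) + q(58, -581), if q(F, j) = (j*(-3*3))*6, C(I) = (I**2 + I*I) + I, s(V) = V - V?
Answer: 47434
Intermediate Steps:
s(V) = 0
C(I) = I + 2*I**2 (C(I) = (I**2 + I**2) + I = 2*I**2 + I = I + 2*I**2)
q(F, j) = -54*j (q(F, j) = (j*(-9))*6 = -9*j*6 = -54*j)
(C(s(5)) + 16060) + q(58, -581) = (0*(1 + 2*0) + 16060) - 54*(-581) = (0*(1 + 0) + 16060) + 31374 = (0*1 + 16060) + 31374 = (0 + 16060) + 31374 = 16060 + 31374 = 47434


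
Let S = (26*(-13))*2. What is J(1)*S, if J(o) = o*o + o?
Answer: -1352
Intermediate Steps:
J(o) = o + o² (J(o) = o² + o = o + o²)
S = -676 (S = -338*2 = -676)
J(1)*S = (1*(1 + 1))*(-676) = (1*2)*(-676) = 2*(-676) = -1352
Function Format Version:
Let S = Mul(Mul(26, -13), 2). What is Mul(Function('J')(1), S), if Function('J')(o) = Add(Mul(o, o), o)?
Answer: -1352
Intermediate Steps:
Function('J')(o) = Add(o, Pow(o, 2)) (Function('J')(o) = Add(Pow(o, 2), o) = Add(o, Pow(o, 2)))
S = -676 (S = Mul(-338, 2) = -676)
Mul(Function('J')(1), S) = Mul(Mul(1, Add(1, 1)), -676) = Mul(Mul(1, 2), -676) = Mul(2, -676) = -1352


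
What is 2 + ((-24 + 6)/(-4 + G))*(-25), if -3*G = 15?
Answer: -48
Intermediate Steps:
G = -5 (G = -⅓*15 = -5)
2 + ((-24 + 6)/(-4 + G))*(-25) = 2 + ((-24 + 6)/(-4 - 5))*(-25) = 2 - 18/(-9)*(-25) = 2 - 18*(-⅑)*(-25) = 2 + 2*(-25) = 2 - 50 = -48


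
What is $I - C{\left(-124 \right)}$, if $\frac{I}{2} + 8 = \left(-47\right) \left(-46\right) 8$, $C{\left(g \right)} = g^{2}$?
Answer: $19200$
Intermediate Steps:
$I = 34576$ ($I = -16 + 2 \left(-47\right) \left(-46\right) 8 = -16 + 2 \cdot 2162 \cdot 8 = -16 + 2 \cdot 17296 = -16 + 34592 = 34576$)
$I - C{\left(-124 \right)} = 34576 - \left(-124\right)^{2} = 34576 - 15376 = 19200$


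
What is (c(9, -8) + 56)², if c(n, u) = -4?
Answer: 2704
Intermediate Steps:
(c(9, -8) + 56)² = (-4 + 56)² = 52² = 2704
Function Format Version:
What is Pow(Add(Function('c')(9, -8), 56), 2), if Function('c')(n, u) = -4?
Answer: 2704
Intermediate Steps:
Pow(Add(Function('c')(9, -8), 56), 2) = Pow(Add(-4, 56), 2) = Pow(52, 2) = 2704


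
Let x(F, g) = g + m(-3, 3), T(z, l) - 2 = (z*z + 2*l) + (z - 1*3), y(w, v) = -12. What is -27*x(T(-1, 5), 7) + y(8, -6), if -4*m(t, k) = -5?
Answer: -939/4 ≈ -234.75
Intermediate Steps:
m(t, k) = 5/4 (m(t, k) = -¼*(-5) = 5/4)
T(z, l) = -1 + z + z² + 2*l (T(z, l) = 2 + ((z*z + 2*l) + (z - 1*3)) = 2 + ((z² + 2*l) + (z - 3)) = 2 + ((z² + 2*l) + (-3 + z)) = 2 + (-3 + z + z² + 2*l) = -1 + z + z² + 2*l)
x(F, g) = 5/4 + g (x(F, g) = g + 5/4 = 5/4 + g)
-27*x(T(-1, 5), 7) + y(8, -6) = -27*(5/4 + 7) - 12 = -27*33/4 - 12 = -891/4 - 12 = -939/4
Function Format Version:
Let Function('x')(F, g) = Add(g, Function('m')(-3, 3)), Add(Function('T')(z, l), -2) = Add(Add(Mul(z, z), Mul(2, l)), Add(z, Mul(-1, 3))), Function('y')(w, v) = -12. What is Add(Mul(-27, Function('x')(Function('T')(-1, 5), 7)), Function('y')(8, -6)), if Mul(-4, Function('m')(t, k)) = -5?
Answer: Rational(-939, 4) ≈ -234.75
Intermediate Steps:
Function('m')(t, k) = Rational(5, 4) (Function('m')(t, k) = Mul(Rational(-1, 4), -5) = Rational(5, 4))
Function('T')(z, l) = Add(-1, z, Pow(z, 2), Mul(2, l)) (Function('T')(z, l) = Add(2, Add(Add(Mul(z, z), Mul(2, l)), Add(z, Mul(-1, 3)))) = Add(2, Add(Add(Pow(z, 2), Mul(2, l)), Add(z, -3))) = Add(2, Add(Add(Pow(z, 2), Mul(2, l)), Add(-3, z))) = Add(2, Add(-3, z, Pow(z, 2), Mul(2, l))) = Add(-1, z, Pow(z, 2), Mul(2, l)))
Function('x')(F, g) = Add(Rational(5, 4), g) (Function('x')(F, g) = Add(g, Rational(5, 4)) = Add(Rational(5, 4), g))
Add(Mul(-27, Function('x')(Function('T')(-1, 5), 7)), Function('y')(8, -6)) = Add(Mul(-27, Add(Rational(5, 4), 7)), -12) = Add(Mul(-27, Rational(33, 4)), -12) = Add(Rational(-891, 4), -12) = Rational(-939, 4)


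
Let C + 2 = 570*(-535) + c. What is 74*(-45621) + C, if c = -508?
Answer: -3681414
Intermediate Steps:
C = -305460 (C = -2 + (570*(-535) - 508) = -2 + (-304950 - 508) = -2 - 305458 = -305460)
74*(-45621) + C = 74*(-45621) - 305460 = -3375954 - 305460 = -3681414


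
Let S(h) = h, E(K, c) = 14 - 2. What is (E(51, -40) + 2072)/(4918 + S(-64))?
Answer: 1042/2427 ≈ 0.42934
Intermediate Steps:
E(K, c) = 12
(E(51, -40) + 2072)/(4918 + S(-64)) = (12 + 2072)/(4918 - 64) = 2084/4854 = 2084*(1/4854) = 1042/2427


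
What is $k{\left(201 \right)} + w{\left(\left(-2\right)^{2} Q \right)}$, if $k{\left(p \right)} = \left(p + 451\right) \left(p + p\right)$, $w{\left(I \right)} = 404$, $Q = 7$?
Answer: $262508$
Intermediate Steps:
$k{\left(p \right)} = 2 p \left(451 + p\right)$ ($k{\left(p \right)} = \left(451 + p\right) 2 p = 2 p \left(451 + p\right)$)
$k{\left(201 \right)} + w{\left(\left(-2\right)^{2} Q \right)} = 2 \cdot 201 \left(451 + 201\right) + 404 = 2 \cdot 201 \cdot 652 + 404 = 262104 + 404 = 262508$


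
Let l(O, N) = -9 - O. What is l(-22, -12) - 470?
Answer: -457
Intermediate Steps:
l(-22, -12) - 470 = (-9 - 1*(-22)) - 470 = (-9 + 22) - 470 = 13 - 470 = -457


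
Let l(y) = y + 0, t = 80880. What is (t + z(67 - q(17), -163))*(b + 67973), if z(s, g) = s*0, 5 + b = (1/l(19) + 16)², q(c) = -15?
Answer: 1992031776240/361 ≈ 5.5181e+9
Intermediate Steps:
l(y) = y
b = 91220/361 (b = -5 + (1/19 + 16)² = -5 + (305/19)² = -5 + 93025/361 = 91220/361 ≈ 252.69)
z(s, g) = 0
(t + z(67 - q(17), -163))*(b + 67973) = (80880 + 0)*(91220/361 + 67973) = 80880*(24629473/361) = 1992031776240/361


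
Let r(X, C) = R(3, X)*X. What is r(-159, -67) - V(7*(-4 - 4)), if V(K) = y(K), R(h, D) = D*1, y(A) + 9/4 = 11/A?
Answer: 1415873/56 ≈ 25283.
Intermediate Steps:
y(A) = -9/4 + 11/A
R(h, D) = D
r(X, C) = X**2 (r(X, C) = X*X = X**2)
V(K) = -9/4 + 11/K
r(-159, -67) - V(7*(-4 - 4)) = (-159)**2 - (-9/4 + 11/((7*(-4 - 4)))) = 25281 - (-9/4 + 11/((7*(-8)))) = 25281 - (-9/4 + 11/(-56)) = 25281 - (-9/4 + 11*(-1/56)) = 25281 - (-9/4 - 11/56) = 25281 - 1*(-137/56) = 25281 + 137/56 = 1415873/56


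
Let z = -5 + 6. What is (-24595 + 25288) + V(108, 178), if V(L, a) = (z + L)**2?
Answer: 12574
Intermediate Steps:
z = 1
V(L, a) = (1 + L)**2
(-24595 + 25288) + V(108, 178) = (-24595 + 25288) + (1 + 108)**2 = 693 + 109**2 = 693 + 11881 = 12574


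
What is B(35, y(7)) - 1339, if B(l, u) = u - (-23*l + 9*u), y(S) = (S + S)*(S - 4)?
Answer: -870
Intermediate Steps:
y(S) = 2*S*(-4 + S) (y(S) = (2*S)*(-4 + S) = 2*S*(-4 + S))
B(l, u) = -8*u + 23*l (B(l, u) = u + (-9*u + 23*l) = -8*u + 23*l)
B(35, y(7)) - 1339 = (-16*7*(-4 + 7) + 23*35) - 1339 = (-16*7*3 + 805) - 1339 = (-8*42 + 805) - 1339 = (-336 + 805) - 1339 = 469 - 1339 = -870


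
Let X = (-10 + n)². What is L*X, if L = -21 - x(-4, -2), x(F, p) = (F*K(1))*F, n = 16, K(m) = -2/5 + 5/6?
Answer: -5028/5 ≈ -1005.6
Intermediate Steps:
K(m) = 13/30 (K(m) = -2*⅕ + 5*(⅙) = -⅖ + ⅚ = 13/30)
X = 36 (X = (-10 + 16)² = 6² = 36)
x(F, p) = 13*F²/30 (x(F, p) = (F*(13/30))*F = (13*F/30)*F = 13*F²/30)
L = -419/15 (L = -21 - 13*(-4)²/30 = -21 - 13*16/30 = -21 - 1*104/15 = -21 - 104/15 = -419/15 ≈ -27.933)
L*X = -419/15*36 = -5028/5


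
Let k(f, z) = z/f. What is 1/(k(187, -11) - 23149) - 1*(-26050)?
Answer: 10251560683/393534 ≈ 26050.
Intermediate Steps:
1/(k(187, -11) - 23149) - 1*(-26050) = 1/(-11/187 - 23149) - 1*(-26050) = 1/(-11*1/187 - 23149) + 26050 = 1/(-1/17 - 23149) + 26050 = 1/(-393534/17) + 26050 = -17/393534 + 26050 = 10251560683/393534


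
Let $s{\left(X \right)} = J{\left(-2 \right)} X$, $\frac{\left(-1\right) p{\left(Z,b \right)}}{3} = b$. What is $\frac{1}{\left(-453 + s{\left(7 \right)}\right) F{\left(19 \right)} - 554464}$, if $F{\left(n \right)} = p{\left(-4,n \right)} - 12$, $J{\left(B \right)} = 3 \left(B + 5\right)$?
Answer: $- \frac{1}{527554} \approx -1.8955 \cdot 10^{-6}$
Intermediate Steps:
$J{\left(B \right)} = 15 + 3 B$ ($J{\left(B \right)} = 3 \left(5 + B\right) = 15 + 3 B$)
$p{\left(Z,b \right)} = - 3 b$
$s{\left(X \right)} = 9 X$ ($s{\left(X \right)} = \left(15 + 3 \left(-2\right)\right) X = \left(15 - 6\right) X = 9 X$)
$F{\left(n \right)} = -12 - 3 n$ ($F{\left(n \right)} = - 3 n - 12 = -12 - 3 n$)
$\frac{1}{\left(-453 + s{\left(7 \right)}\right) F{\left(19 \right)} - 554464} = \frac{1}{\left(-453 + 9 \cdot 7\right) \left(-12 - 57\right) - 554464} = \frac{1}{\left(-453 + 63\right) \left(-12 - 57\right) - 554464} = \frac{1}{\left(-390\right) \left(-69\right) - 554464} = \frac{1}{26910 - 554464} = \frac{1}{-527554} = - \frac{1}{527554}$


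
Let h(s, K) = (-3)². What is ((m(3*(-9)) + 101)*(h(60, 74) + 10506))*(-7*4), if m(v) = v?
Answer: -21787080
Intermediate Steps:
h(s, K) = 9
((m(3*(-9)) + 101)*(h(60, 74) + 10506))*(-7*4) = ((3*(-9) + 101)*(9 + 10506))*(-7*4) = ((-27 + 101)*10515)*(-28) = (74*10515)*(-28) = 778110*(-28) = -21787080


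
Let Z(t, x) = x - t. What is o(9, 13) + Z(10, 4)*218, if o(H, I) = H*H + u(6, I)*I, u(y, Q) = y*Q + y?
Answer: -135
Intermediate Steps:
u(y, Q) = y + Q*y (u(y, Q) = Q*y + y = y + Q*y)
o(H, I) = H² + I*(6 + 6*I) (o(H, I) = H*H + (6*(1 + I))*I = H² + (6 + 6*I)*I = H² + I*(6 + 6*I))
o(9, 13) + Z(10, 4)*218 = (9² + 6*13*(1 + 13)) + (4 - 1*10)*218 = (81 + 6*13*14) + (4 - 10)*218 = (81 + 1092) - 6*218 = 1173 - 1308 = -135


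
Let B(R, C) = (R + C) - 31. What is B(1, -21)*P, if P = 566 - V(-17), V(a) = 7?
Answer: -28509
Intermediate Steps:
P = 559 (P = 566 - 1*7 = 566 - 7 = 559)
B(R, C) = -31 + C + R (B(R, C) = (C + R) - 31 = -31 + C + R)
B(1, -21)*P = (-31 - 21 + 1)*559 = -51*559 = -28509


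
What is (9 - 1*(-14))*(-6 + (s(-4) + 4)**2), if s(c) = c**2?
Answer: 9062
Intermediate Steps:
(9 - 1*(-14))*(-6 + (s(-4) + 4)**2) = (9 - 1*(-14))*(-6 + ((-4)**2 + 4)**2) = (9 + 14)*(-6 + (16 + 4)**2) = 23*(-6 + 20**2) = 23*(-6 + 400) = 23*394 = 9062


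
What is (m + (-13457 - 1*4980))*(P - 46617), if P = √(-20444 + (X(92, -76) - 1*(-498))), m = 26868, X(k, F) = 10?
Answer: -393027927 + 33724*I*√1246 ≈ -3.9303e+8 + 1.1904e+6*I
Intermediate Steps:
P = 4*I*√1246 (P = √(-20444 + (10 - 1*(-498))) = √(-20444 + (10 + 498)) = √(-20444 + 508) = √(-19936) = 4*I*√1246 ≈ 141.19*I)
(m + (-13457 - 1*4980))*(P - 46617) = (26868 + (-13457 - 1*4980))*(4*I*√1246 - 46617) = (26868 + (-13457 - 4980))*(-46617 + 4*I*√1246) = (26868 - 18437)*(-46617 + 4*I*√1246) = 8431*(-46617 + 4*I*√1246) = -393027927 + 33724*I*√1246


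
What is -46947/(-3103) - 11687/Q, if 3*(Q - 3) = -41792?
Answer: 2070380784/129652649 ≈ 15.969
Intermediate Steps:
Q = -41783/3 (Q = 3 + (⅓)*(-41792) = 3 - 41792/3 = -41783/3 ≈ -13928.)
-46947/(-3103) - 11687/Q = -46947/(-3103) - 11687/(-41783/3) = -46947*(-1/3103) - 11687*(-3/41783) = 46947/3103 + 35061/41783 = 2070380784/129652649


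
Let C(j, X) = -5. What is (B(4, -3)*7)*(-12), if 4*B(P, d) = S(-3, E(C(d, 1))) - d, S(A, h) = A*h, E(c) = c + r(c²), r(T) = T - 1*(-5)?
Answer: 1512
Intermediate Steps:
r(T) = 5 + T (r(T) = T + 5 = 5 + T)
E(c) = 5 + c + c² (E(c) = c + (5 + c²) = 5 + c + c²)
B(P, d) = -75/4 - d/4 (B(P, d) = (-3*(5 - 5 + (-5)²) - d)/4 = (-3*(5 - 5 + 25) - d)/4 = (-3*25 - d)/4 = (-75 - d)/4 = -75/4 - d/4)
(B(4, -3)*7)*(-12) = ((-75/4 - ¼*(-3))*7)*(-12) = ((-75/4 + ¾)*7)*(-12) = -18*7*(-12) = -126*(-12) = 1512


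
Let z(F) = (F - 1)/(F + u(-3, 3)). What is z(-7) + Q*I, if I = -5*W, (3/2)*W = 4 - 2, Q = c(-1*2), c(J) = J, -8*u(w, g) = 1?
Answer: 824/57 ≈ 14.456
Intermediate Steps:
u(w, g) = -⅛ (u(w, g) = -⅛*1 = -⅛)
Q = -2 (Q = -1*2 = -2)
W = 4/3 (W = 2*(4 - 2)/3 = (⅔)*2 = 4/3 ≈ 1.3333)
I = -20/3 (I = -5*4/3 = -20/3 ≈ -6.6667)
z(F) = (-1 + F)/(-⅛ + F) (z(F) = (F - 1)/(F - ⅛) = (-1 + F)/(-⅛ + F))
z(-7) + Q*I = 8*(-1 - 7)/(-1 + 8*(-7)) - 2*(-20/3) = 8*(-8)/(-1 - 56) + 40/3 = 8*(-8)/(-57) + 40/3 = 8*(-1/57)*(-8) + 40/3 = 64/57 + 40/3 = 824/57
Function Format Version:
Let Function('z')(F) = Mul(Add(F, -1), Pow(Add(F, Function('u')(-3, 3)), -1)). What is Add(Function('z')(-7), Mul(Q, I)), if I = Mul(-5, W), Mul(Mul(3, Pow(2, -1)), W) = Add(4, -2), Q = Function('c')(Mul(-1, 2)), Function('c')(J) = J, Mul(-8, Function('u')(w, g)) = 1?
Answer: Rational(824, 57) ≈ 14.456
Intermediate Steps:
Function('u')(w, g) = Rational(-1, 8) (Function('u')(w, g) = Mul(Rational(-1, 8), 1) = Rational(-1, 8))
Q = -2 (Q = Mul(-1, 2) = -2)
W = Rational(4, 3) (W = Mul(Rational(2, 3), Add(4, -2)) = Mul(Rational(2, 3), 2) = Rational(4, 3) ≈ 1.3333)
I = Rational(-20, 3) (I = Mul(-5, Rational(4, 3)) = Rational(-20, 3) ≈ -6.6667)
Function('z')(F) = Mul(Pow(Add(Rational(-1, 8), F), -1), Add(-1, F)) (Function('z')(F) = Mul(Add(F, -1), Pow(Add(F, Rational(-1, 8)), -1)) = Mul(Add(-1, F), Pow(Add(Rational(-1, 8), F), -1)) = Mul(Pow(Add(Rational(-1, 8), F), -1), Add(-1, F)))
Add(Function('z')(-7), Mul(Q, I)) = Add(Mul(8, Pow(Add(-1, Mul(8, -7)), -1), Add(-1, -7)), Mul(-2, Rational(-20, 3))) = Add(Mul(8, Pow(Add(-1, -56), -1), -8), Rational(40, 3)) = Add(Mul(8, Pow(-57, -1), -8), Rational(40, 3)) = Add(Mul(8, Rational(-1, 57), -8), Rational(40, 3)) = Add(Rational(64, 57), Rational(40, 3)) = Rational(824, 57)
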